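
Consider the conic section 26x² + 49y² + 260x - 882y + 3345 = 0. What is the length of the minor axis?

Group: 26(x² + 10x) + 49(y² - 18y) = -3345
Completing the square gives 26(x + 5)² + 49(y - 9)² = -3345 + 650 + 3969 = 1274.
Divide by 1274: (x + 5)²/49 + (y - 9)²/26 = 1
Ellipse, center (-5, 9), major axis horizontal; a² = 49, b² = 26.
b² = 26 so b = √26; the minor axis has length 2b = 2√26.

2√26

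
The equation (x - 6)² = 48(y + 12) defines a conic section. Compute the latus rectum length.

Vertex (6, -12); 4p = 48 so p = 12. Opens up.
Latus rectum length = |4p| = 48.

48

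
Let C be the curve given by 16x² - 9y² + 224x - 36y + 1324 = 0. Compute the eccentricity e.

Group the x- and y-terms: 16(x² + 14x) -9(y² + 4y) = -1324
Completing the square gives 16(x + 7)² -9(y + 2)² = -1324 + 784 - 36 = -576.
Divide by -576: (y + 2)²/64 - (x + 7)²/36 = 1
Hyperbola, center (-7, -2), transverse axis vertical; a² = 64, b² = 36.
c² = a² + b² = 100, so c = 10.
e = c/a = 10/8 = 5/4.

e = 5/4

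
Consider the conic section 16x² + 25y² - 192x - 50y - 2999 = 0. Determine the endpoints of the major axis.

(-9, 1) and (21, 1)

Group: 16(x² - 12x) + 25(y² - 2y) = 2999
Complete the square in x and y: 16(x - 6)² + 25(y - 1)² = 2999 + 576 + 25 = 3600
Divide by 3600: (x - 6)²/225 + (y - 1)²/144 = 1
Ellipse, center (6, 1), major axis horizontal; a² = 225, b² = 144.
a = 15. Vertices at (h ± a, k).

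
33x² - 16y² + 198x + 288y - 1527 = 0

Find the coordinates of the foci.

Collect terms: 33(x² + 6x) -16(y² - 18y) = 1527
Complete the square in x and y: 33(x + 3)² -16(y - 9)² = 1527 + 297 - 1296 = 528
Divide through by 528 to get (x + 3)²/16 - (y - 9)²/33 = 1.
Hyperbola, center (-3, 9), transverse axis horizontal; a² = 16, b² = 33.
c² = a² + b² = 16 + 33 = 49, so c = 7.
Foci lie on the horizontal axis through the center: (h ± c, k).

(-10, 9) and (4, 9)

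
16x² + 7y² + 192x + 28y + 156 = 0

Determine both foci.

(-6, -8) and (-6, 4)

Group: 16(x² + 12x) + 7(y² + 4y) = -156
16(x + 6)² + 7(y + 2)² = -156 + 576 + 28 = 448
Dividing both sides by 448: (x + 6)²/28 + (y + 2)²/64 = 1
Ellipse, center (-6, -2), major axis vertical; a² = 64, b² = 28.
c² = a² - b² = 64 - 28 = 36, so c = 6.
Foci lie on the vertical axis through the center: (h, k ± c).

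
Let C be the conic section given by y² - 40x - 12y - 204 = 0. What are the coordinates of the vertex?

(-6, 6)

Only y is squared. Complete the square in y: (y - 6)² = 40(x + 6).
Vertex (-6, 6); 4p = 40 so p = 10. Opens right.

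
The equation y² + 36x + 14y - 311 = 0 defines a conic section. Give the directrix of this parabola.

x = 19

Only y is squared. Complete the square in y: (y + 7)² = -36(x - 10).
Vertex (10, -7); 4p = -36 so p = -9. Opens left.
Directrix is the vertical line x = h − p = 10 − (-9) = 19.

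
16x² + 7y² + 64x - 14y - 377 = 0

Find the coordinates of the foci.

(-2, -5) and (-2, 7)

Collect terms: 16(x² + 4x) + 7(y² - 2y) = 377
Complete the square: 16(x + 2)² + 7(y - 1)² = 377 + 64 + 7 = 448
Dividing both sides by 448: (x + 2)²/28 + (y - 1)²/64 = 1
Ellipse, center (-2, 1), major axis vertical; a² = 64, b² = 28.
c² = a² - b² = 64 - 28 = 36, so c = 6.
Foci lie on the vertical axis through the center: (h, k ± c).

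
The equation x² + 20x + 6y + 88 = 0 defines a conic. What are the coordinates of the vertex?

Only x is squared. Complete the square in x: (x + 10)² = -6(y - 2).
Vertex (-10, 2); 4p = -6 so p = -3/2. Opens down.

(-10, 2)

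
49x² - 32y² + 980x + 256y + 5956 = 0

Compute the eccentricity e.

Group: 49(x² + 20x) -32(y² - 8y) = -5956
Completing the square gives 49(x + 10)² -32(y - 4)² = -5956 + 4900 - 512 = -1568.
Divide through by -1568 to get (y - 4)²/49 - (x + 10)²/32 = 1.
Hyperbola, center (-10, 4), transverse axis vertical; a² = 49, b² = 32.
c² = a² + b² = 81, so c = 9.
e = c/a = 9/7.

e = 9/7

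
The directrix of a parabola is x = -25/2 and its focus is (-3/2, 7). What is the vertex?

(-7, 7)

The vertex is the midpoint between the focus and the directrix along the axis of symmetry.
Axis is horizontal (directrix is vertical). Vertex x-coordinate = (-3/2 + (-25/2))/2 = -7; y-coordinate = 7.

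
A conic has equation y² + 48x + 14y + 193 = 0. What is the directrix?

x = 9

Only y is squared. Complete the square in y: (y + 7)² = -48(x + 3).
Vertex (-3, -7); 4p = -48 so p = -12. Opens left.
Directrix is the vertical line x = h − p = -3 − (-12) = 9.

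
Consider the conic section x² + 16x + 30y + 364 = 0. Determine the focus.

(-8, -35/2)

Only x is squared. Complete the square in x: (x + 8)² = -30(y + 10).
Vertex (-8, -10); 4p = -30 so p = -15/2. Opens down.
Focus is p units from the vertex along the axis: (h, k + p).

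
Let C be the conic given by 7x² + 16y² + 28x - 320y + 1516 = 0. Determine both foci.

7(x² + 4x) + 16(y² - 20y) = -1516
Complete the square in x and y: 7(x + 2)² + 16(y - 10)² = -1516 + 28 + 1600 = 112
Divide by 112: (x + 2)²/16 + (y - 10)²/7 = 1
Ellipse, center (-2, 10), major axis horizontal; a² = 16, b² = 7.
c² = a² - b² = 16 - 7 = 9, so c = 3.
Foci lie on the horizontal axis through the center: (h ± c, k).

(-5, 10) and (1, 10)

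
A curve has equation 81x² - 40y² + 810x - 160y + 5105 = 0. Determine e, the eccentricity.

e = 11/9

Rearranging, 81(x² + 10x) -40(y² + 4y) = -5105.
Completing the square gives 81(x + 5)² -40(y + 2)² = -5105 + 2025 - 160 = -3240.
Dividing both sides by -3240: (y + 2)²/81 - (x + 5)²/40 = 1
Hyperbola, center (-5, -2), transverse axis vertical; a² = 81, b² = 40.
c² = a² + b² = 121, so c = 11.
e = c/a = 11/9.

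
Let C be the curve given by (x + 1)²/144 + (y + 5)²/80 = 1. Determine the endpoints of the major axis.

Center (-1, -5). The larger denominator 144 sits under the x-term, so the major axis is horizontal; a² = 144, b² = 80.
a = 12. Vertices at (h ± a, k).

(-13, -5) and (11, -5)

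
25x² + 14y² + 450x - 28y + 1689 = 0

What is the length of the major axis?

10

Group the x- and y-terms: 25(x² + 18x) + 14(y² - 2y) = -1689
Completing the square gives 25(x + 9)² + 14(y - 1)² = -1689 + 2025 + 14 = 350.
Dividing both sides by 350: (x + 9)²/14 + (y - 1)²/25 = 1
Ellipse, center (-9, 1), major axis vertical; a² = 25, b² = 14.
a² = 25 so a = 5; the major axis has length 2a = 10.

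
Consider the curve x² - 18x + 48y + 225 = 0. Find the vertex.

Only x is squared. Complete the square in x: (x - 9)² = -48(y + 3).
Vertex (9, -3); 4p = -48 so p = -12. Opens down.

(9, -3)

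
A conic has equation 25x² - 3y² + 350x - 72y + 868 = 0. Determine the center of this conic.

25(x² + 14x) -3(y² + 24y) = -868
25(x + 7)² -3(y + 12)² = -868 + 1225 - 432 = -75
Divide through by -75 to get (y + 12)²/25 - (x + 7)²/3 = 1.
Hyperbola with center (-7, -12).

(-7, -12)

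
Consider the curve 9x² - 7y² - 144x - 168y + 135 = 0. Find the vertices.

(8, -21) and (8, -3)

Group the x- and y-terms: 9(x² - 16x) -7(y² + 24y) = -135
9(x - 8)² -7(y + 12)² = -135 + 576 - 1008 = -567
Dividing both sides by -567: (y + 12)²/81 - (x - 8)²/63 = 1
Hyperbola, center (8, -12), transverse axis vertical; a² = 81, b² = 63.
a = 9. Vertices at (h, k ± a).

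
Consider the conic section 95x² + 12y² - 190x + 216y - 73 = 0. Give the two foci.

(1, -9 - √83) and (1, -9 + √83)

Group the x- and y-terms: 95(x² - 2x) + 12(y² + 18y) = 73
95(x - 1)² + 12(y + 9)² = 73 + 95 + 972 = 1140
Dividing both sides by 1140: (x - 1)²/12 + (y + 9)²/95 = 1
Ellipse, center (1, -9), major axis vertical; a² = 95, b² = 12.
c² = a² - b² = 95 - 12 = 83, so c = √83.
Foci lie on the vertical axis through the center: (h, k ± c).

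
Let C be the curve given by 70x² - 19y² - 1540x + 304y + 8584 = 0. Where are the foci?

Group: 70(x² - 22x) -19(y² - 16y) = -8584
Completing the square gives 70(x - 11)² -19(y - 8)² = -8584 + 8470 - 1216 = -1330.
Dividing both sides by -1330: (y - 8)²/70 - (x - 11)²/19 = 1
Hyperbola, center (11, 8), transverse axis vertical; a² = 70, b² = 19.
c² = a² + b² = 70 + 19 = 89, so c = √89.
Foci lie on the vertical axis through the center: (h, k ± c).

(11, 8 - √89) and (11, 8 + √89)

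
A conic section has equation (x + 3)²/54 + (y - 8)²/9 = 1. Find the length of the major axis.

6√6

Center (-3, 8). The larger denominator 54 sits under the x-term, so the major axis is horizontal; a² = 54, b² = 9.
a² = 54 so a = 3√6; the major axis has length 2a = 6√6.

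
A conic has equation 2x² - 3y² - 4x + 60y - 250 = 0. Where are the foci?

Group: 2(x² - 2x) -3(y² - 20y) = 250
Complete the square: 2(x - 1)² -3(y - 10)² = 250 + 2 - 300 = -48
Dividing both sides by -48: (y - 10)²/16 - (x - 1)²/24 = 1
Hyperbola, center (1, 10), transverse axis vertical; a² = 16, b² = 24.
c² = a² + b² = 16 + 24 = 40, so c = 2√10.
Foci lie on the vertical axis through the center: (h, k ± c).

(1, 10 - 2√10) and (1, 10 + 2√10)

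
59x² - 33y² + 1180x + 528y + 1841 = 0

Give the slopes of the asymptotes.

Rearranging, 59(x² + 20x) -33(y² - 16y) = -1841.
Complete the square in x and y: 59(x + 10)² -33(y - 8)² = -1841 + 5900 - 2112 = 1947
Divide by 1947: (x + 10)²/33 - (y - 8)²/59 = 1
Hyperbola, center (-10, 8), transverse axis horizontal; a² = 33, b² = 59.
For a horizontal hyperbola the asymptotes have slope ±b/a.
Here that is ±√59/√33 = ±√1947/33.

√1947/33 and -√1947/33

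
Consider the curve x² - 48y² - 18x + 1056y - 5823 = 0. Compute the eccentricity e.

Group: (x² - 18x) -48(y² - 22y) = 5823
Complete the square: (x - 9)² -48(y - 11)² = 5823 + 81 - 5808 = 96
Dividing both sides by 96: (x - 9)²/96 - (y - 11)²/2 = 1
Hyperbola, center (9, 11), transverse axis horizontal; a² = 96, b² = 2.
c² = a² + b² = 98, so c = 7√2.
e = c/a = 7√2/4√6 = 7√3/12.

e = 7√3/12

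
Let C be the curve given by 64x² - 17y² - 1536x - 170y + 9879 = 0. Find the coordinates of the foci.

(12, -14) and (12, 4)

Group the x- and y-terms: 64(x² - 24x) -17(y² + 10y) = -9879
Completing the square gives 64(x - 12)² -17(y + 5)² = -9879 + 9216 - 425 = -1088.
Divide through by -1088 to get (y + 5)²/64 - (x - 12)²/17 = 1.
Hyperbola, center (12, -5), transverse axis vertical; a² = 64, b² = 17.
c² = a² + b² = 64 + 17 = 81, so c = 9.
Foci lie on the vertical axis through the center: (h, k ± c).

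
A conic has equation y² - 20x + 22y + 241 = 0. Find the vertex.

Only y is squared. Complete the square in y: (y + 11)² = 20(x - 6).
Vertex (6, -11); 4p = 20 so p = 5. Opens right.

(6, -11)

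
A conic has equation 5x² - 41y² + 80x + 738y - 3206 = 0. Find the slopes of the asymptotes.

√205/41 and -√205/41

Group the x- and y-terms: 5(x² + 16x) -41(y² - 18y) = 3206
5(x + 8)² -41(y - 9)² = 3206 + 320 - 3321 = 205
Divide through by 205 to get (x + 8)²/41 - (y - 9)²/5 = 1.
Hyperbola, center (-8, 9), transverse axis horizontal; a² = 41, b² = 5.
For a horizontal hyperbola the asymptotes have slope ±b/a.
Here that is ±√5/√41 = ±√205/41.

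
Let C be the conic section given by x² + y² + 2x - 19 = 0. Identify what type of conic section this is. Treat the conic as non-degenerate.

No xy term. Coefficients of x² and y² are A = 1, C = 1.
A = C (same sign) ⇒ circle.

circle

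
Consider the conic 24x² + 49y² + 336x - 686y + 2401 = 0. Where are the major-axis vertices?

(-14, 7) and (0, 7)

Rearranging, 24(x² + 14x) + 49(y² - 14y) = -2401.
Completing the square gives 24(x + 7)² + 49(y - 7)² = -2401 + 1176 + 2401 = 1176.
Divide through by 1176 to get (x + 7)²/49 + (y - 7)²/24 = 1.
Ellipse, center (-7, 7), major axis horizontal; a² = 49, b² = 24.
a = 7. Vertices at (h ± a, k).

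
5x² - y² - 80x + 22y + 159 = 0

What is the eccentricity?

e = √6

Group the x- and y-terms: 5(x² - 16x) -(y² - 22y) = -159
Complete the square in x and y: 5(x - 8)² -(y - 11)² = -159 + 320 - 121 = 40
Divide through by 40 to get (x - 8)²/8 - (y - 11)²/40 = 1.
Hyperbola, center (8, 11), transverse axis horizontal; a² = 8, b² = 40.
c² = a² + b² = 48, so c = 4√3.
e = c/a = 4√3/2√2 = √6.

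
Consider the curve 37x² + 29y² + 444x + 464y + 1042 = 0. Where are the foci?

Group: 37(x² + 12x) + 29(y² + 16y) = -1042
Complete the square in x and y: 37(x + 6)² + 29(y + 8)² = -1042 + 1332 + 1856 = 2146
Divide by 2146: (x + 6)²/58 + (y + 8)²/74 = 1
Ellipse, center (-6, -8), major axis vertical; a² = 74, b² = 58.
c² = a² - b² = 74 - 58 = 16, so c = 4.
Foci lie on the vertical axis through the center: (h, k ± c).

(-6, -12) and (-6, -4)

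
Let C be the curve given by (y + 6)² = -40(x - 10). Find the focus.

(0, -6)

Vertex (10, -6); 4p = -40 so p = -10. Opens left.
Focus is p units from the vertex along the axis: (h + p, k).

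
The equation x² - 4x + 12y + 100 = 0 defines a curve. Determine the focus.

(2, -11)

Only x is squared. Complete the square in x: (x - 2)² = -12(y + 8).
Vertex (2, -8); 4p = -12 so p = -3. Opens down.
Focus is p units from the vertex along the axis: (h, k + p).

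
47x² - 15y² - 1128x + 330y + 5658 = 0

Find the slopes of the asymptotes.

√705/15 and -√705/15

Rearranging, 47(x² - 24x) -15(y² - 22y) = -5658.
Complete the square in x and y: 47(x - 12)² -15(y - 11)² = -5658 + 6768 - 1815 = -705
Dividing both sides by -705: (y - 11)²/47 - (x - 12)²/15 = 1
Hyperbola, center (12, 11), transverse axis vertical; a² = 47, b² = 15.
For a vertical hyperbola the asymptotes have slope ±a/b.
Here that is ±√47/√15 = ±√705/15.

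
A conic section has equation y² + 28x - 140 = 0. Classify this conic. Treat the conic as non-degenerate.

No xy term. Coefficients of x² and y² are A = 0, C = 1.
Exactly one squared variable ⇒ parabola.

parabola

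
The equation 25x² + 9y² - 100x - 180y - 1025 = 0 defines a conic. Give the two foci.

Rearranging, 25(x² - 4x) + 9(y² - 20y) = 1025.
25(x - 2)² + 9(y - 10)² = 1025 + 100 + 900 = 2025
Dividing both sides by 2025: (x - 2)²/81 + (y - 10)²/225 = 1
Ellipse, center (2, 10), major axis vertical; a² = 225, b² = 81.
c² = a² - b² = 225 - 81 = 144, so c = 12.
Foci lie on the vertical axis through the center: (h, k ± c).

(2, -2) and (2, 22)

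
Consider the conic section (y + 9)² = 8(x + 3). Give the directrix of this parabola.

Vertex (-3, -9); 4p = 8 so p = 2. Opens right.
Directrix is the vertical line x = h − p = -3 − (2) = -5.

x = -5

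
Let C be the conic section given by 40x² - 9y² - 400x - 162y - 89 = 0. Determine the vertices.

Group the x- and y-terms: 40(x² - 10x) -9(y² + 18y) = 89
Completing the square gives 40(x - 5)² -9(y + 9)² = 89 + 1000 - 729 = 360.
Divide by 360: (x - 5)²/9 - (y + 9)²/40 = 1
Hyperbola, center (5, -9), transverse axis horizontal; a² = 9, b² = 40.
a = 3. Vertices at (h ± a, k).

(2, -9) and (8, -9)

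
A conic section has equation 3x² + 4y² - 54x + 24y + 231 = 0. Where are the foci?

Collect terms: 3(x² - 18x) + 4(y² + 6y) = -231
Complete the square: 3(x - 9)² + 4(y + 3)² = -231 + 243 + 36 = 48
Dividing both sides by 48: (x - 9)²/16 + (y + 3)²/12 = 1
Ellipse, center (9, -3), major axis horizontal; a² = 16, b² = 12.
c² = a² - b² = 16 - 12 = 4, so c = 2.
Foci lie on the horizontal axis through the center: (h ± c, k).

(7, -3) and (11, -3)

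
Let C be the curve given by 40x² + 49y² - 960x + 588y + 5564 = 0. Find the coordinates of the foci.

Group: 40(x² - 24x) + 49(y² + 12y) = -5564
Complete the square in x and y: 40(x - 12)² + 49(y + 6)² = -5564 + 5760 + 1764 = 1960
Divide through by 1960 to get (x - 12)²/49 + (y + 6)²/40 = 1.
Ellipse, center (12, -6), major axis horizontal; a² = 49, b² = 40.
c² = a² - b² = 49 - 40 = 9, so c = 3.
Foci lie on the horizontal axis through the center: (h ± c, k).

(9, -6) and (15, -6)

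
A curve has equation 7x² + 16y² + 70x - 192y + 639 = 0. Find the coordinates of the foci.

(-8, 6) and (-2, 6)

7(x² + 10x) + 16(y² - 12y) = -639
Complete the square in x and y: 7(x + 5)² + 16(y - 6)² = -639 + 175 + 576 = 112
Divide through by 112 to get (x + 5)²/16 + (y - 6)²/7 = 1.
Ellipse, center (-5, 6), major axis horizontal; a² = 16, b² = 7.
c² = a² - b² = 16 - 7 = 9, so c = 3.
Foci lie on the horizontal axis through the center: (h ± c, k).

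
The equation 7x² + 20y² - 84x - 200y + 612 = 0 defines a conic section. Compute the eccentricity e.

e = √65/10

Group: 7(x² - 12x) + 20(y² - 10y) = -612
Completing the square gives 7(x - 6)² + 20(y - 5)² = -612 + 252 + 500 = 140.
Divide by 140: (x - 6)²/20 + (y - 5)²/7 = 1
Ellipse, center (6, 5), major axis horizontal; a² = 20, b² = 7.
c² = a² - b² = 13, so c = √13.
e = c/a = √13/2√5 = √65/10.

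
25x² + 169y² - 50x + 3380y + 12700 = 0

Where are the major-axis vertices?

(-12, -10) and (14, -10)

25(x² - 2x) + 169(y² + 20y) = -12700
Complete the square: 25(x - 1)² + 169(y + 10)² = -12700 + 25 + 16900 = 4225
Divide through by 4225 to get (x - 1)²/169 + (y + 10)²/25 = 1.
Ellipse, center (1, -10), major axis horizontal; a² = 169, b² = 25.
a = 13. Vertices at (h ± a, k).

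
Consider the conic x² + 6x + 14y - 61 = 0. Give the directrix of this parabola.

y = 17/2

Only x is squared. Complete the square in x: (x + 3)² = -14(y - 5).
Vertex (-3, 5); 4p = -14 so p = -7/2. Opens down.
Directrix is the horizontal line y = k − p = 5 − (-7/2) = 17/2.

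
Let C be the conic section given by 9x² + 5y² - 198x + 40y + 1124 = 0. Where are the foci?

Collect terms: 9(x² - 22x) + 5(y² + 8y) = -1124
Complete the square: 9(x - 11)² + 5(y + 4)² = -1124 + 1089 + 80 = 45
Divide by 45: (x - 11)²/5 + (y + 4)²/9 = 1
Ellipse, center (11, -4), major axis vertical; a² = 9, b² = 5.
c² = a² - b² = 9 - 5 = 4, so c = 2.
Foci lie on the vertical axis through the center: (h, k ± c).

(11, -6) and (11, -2)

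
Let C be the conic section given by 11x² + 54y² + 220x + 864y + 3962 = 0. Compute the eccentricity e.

e = √258/18

Group: 11(x² + 20x) + 54(y² + 16y) = -3962
11(x + 10)² + 54(y + 8)² = -3962 + 1100 + 3456 = 594
Divide by 594: (x + 10)²/54 + (y + 8)²/11 = 1
Ellipse, center (-10, -8), major axis horizontal; a² = 54, b² = 11.
c² = a² - b² = 43, so c = √43.
e = c/a = √43/3√6 = √258/18.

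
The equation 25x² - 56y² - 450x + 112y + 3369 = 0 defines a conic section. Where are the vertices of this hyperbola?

Group the x- and y-terms: 25(x² - 18x) -56(y² - 2y) = -3369
Complete the square in x and y: 25(x - 9)² -56(y - 1)² = -3369 + 2025 - 56 = -1400
Dividing both sides by -1400: (y - 1)²/25 - (x - 9)²/56 = 1
Hyperbola, center (9, 1), transverse axis vertical; a² = 25, b² = 56.
a = 5. Vertices at (h, k ± a).

(9, -4) and (9, 6)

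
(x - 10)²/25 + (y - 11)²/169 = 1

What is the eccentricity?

e = 12/13

Center (10, 11). The larger denominator 169 sits under the y-term, so the major axis is vertical; a² = 169, b² = 25.
c² = a² - b² = 144, so c = 12.
e = c/a = 12/13.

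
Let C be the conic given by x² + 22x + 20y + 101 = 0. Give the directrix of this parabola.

Only x is squared. Complete the square in x: (x + 11)² = -20(y - 1).
Vertex (-11, 1); 4p = -20 so p = -5. Opens down.
Directrix is the horizontal line y = k − p = 1 − (-5) = 6.

y = 6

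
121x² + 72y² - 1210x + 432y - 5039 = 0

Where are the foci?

Rearranging, 121(x² - 10x) + 72(y² + 6y) = 5039.
Complete the square: 121(x - 5)² + 72(y + 3)² = 5039 + 3025 + 648 = 8712
Dividing both sides by 8712: (x - 5)²/72 + (y + 3)²/121 = 1
Ellipse, center (5, -3), major axis vertical; a² = 121, b² = 72.
c² = a² - b² = 121 - 72 = 49, so c = 7.
Foci lie on the vertical axis through the center: (h, k ± c).

(5, -10) and (5, 4)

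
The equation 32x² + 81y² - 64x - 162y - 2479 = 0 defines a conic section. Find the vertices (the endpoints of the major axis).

Group: 32(x² - 2x) + 81(y² - 2y) = 2479
Complete the square: 32(x - 1)² + 81(y - 1)² = 2479 + 32 + 81 = 2592
Divide through by 2592 to get (x - 1)²/81 + (y - 1)²/32 = 1.
Ellipse, center (1, 1), major axis horizontal; a² = 81, b² = 32.
a = 9. Vertices at (h ± a, k).

(-8, 1) and (10, 1)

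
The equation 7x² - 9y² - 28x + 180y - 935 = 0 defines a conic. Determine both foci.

Collect terms: 7(x² - 4x) -9(y² - 20y) = 935
Complete the square in x and y: 7(x - 2)² -9(y - 10)² = 935 + 28 - 900 = 63
Divide by 63: (x - 2)²/9 - (y - 10)²/7 = 1
Hyperbola, center (2, 10), transverse axis horizontal; a² = 9, b² = 7.
c² = a² + b² = 9 + 7 = 16, so c = 4.
Foci lie on the horizontal axis through the center: (h ± c, k).

(-2, 10) and (6, 10)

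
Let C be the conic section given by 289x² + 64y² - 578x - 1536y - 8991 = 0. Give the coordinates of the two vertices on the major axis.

(1, -5) and (1, 29)

Group the x- and y-terms: 289(x² - 2x) + 64(y² - 24y) = 8991
Completing the square gives 289(x - 1)² + 64(y - 12)² = 8991 + 289 + 9216 = 18496.
Divide by 18496: (x - 1)²/64 + (y - 12)²/289 = 1
Ellipse, center (1, 12), major axis vertical; a² = 289, b² = 64.
a = 17. Vertices at (h, k ± a).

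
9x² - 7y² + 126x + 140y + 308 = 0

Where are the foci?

9(x² + 14x) -7(y² - 20y) = -308
Complete the square in x and y: 9(x + 7)² -7(y - 10)² = -308 + 441 - 700 = -567
Divide by -567: (y - 10)²/81 - (x + 7)²/63 = 1
Hyperbola, center (-7, 10), transverse axis vertical; a² = 81, b² = 63.
c² = a² + b² = 81 + 63 = 144, so c = 12.
Foci lie on the vertical axis through the center: (h, k ± c).

(-7, -2) and (-7, 22)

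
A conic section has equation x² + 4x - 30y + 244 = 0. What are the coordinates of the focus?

Only x is squared. Complete the square in x: (x + 2)² = 30(y - 8).
Vertex (-2, 8); 4p = 30 so p = 15/2. Opens up.
Focus is p units from the vertex along the axis: (h, k + p).

(-2, 31/2)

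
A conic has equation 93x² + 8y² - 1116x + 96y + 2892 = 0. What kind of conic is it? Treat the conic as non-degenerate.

No xy term. Coefficients of x² and y² are A = 93, C = 8.
A and C have the same sign but A ≠ C ⇒ ellipse.

ellipse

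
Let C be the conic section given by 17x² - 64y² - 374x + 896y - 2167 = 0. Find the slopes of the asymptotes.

√17/8 and -√17/8

Group the x- and y-terms: 17(x² - 22x) -64(y² - 14y) = 2167
Complete the square in x and y: 17(x - 11)² -64(y - 7)² = 2167 + 2057 - 3136 = 1088
Divide through by 1088 to get (x - 11)²/64 - (y - 7)²/17 = 1.
Hyperbola, center (11, 7), transverse axis horizontal; a² = 64, b² = 17.
For a horizontal hyperbola the asymptotes have slope ±b/a.
Here that is ±√17/8.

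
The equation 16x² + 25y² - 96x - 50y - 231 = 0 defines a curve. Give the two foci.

(0, 1) and (6, 1)

Rearranging, 16(x² - 6x) + 25(y² - 2y) = 231.
16(x - 3)² + 25(y - 1)² = 231 + 144 + 25 = 400
Dividing both sides by 400: (x - 3)²/25 + (y - 1)²/16 = 1
Ellipse, center (3, 1), major axis horizontal; a² = 25, b² = 16.
c² = a² - b² = 25 - 16 = 9, so c = 3.
Foci lie on the horizontal axis through the center: (h ± c, k).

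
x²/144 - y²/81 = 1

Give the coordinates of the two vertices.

Center (0, 0). The positive term is the x-term, so the transverse axis is horizontal; a² = 144, b² = 81.
a = 12. Vertices at (h ± a, k).

(-12, 0) and (12, 0)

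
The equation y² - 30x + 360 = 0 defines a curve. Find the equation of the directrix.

Only y is squared. Complete the square in y: y² = 30(x - 12).
Vertex (12, 0); 4p = 30 so p = 15/2. Opens right.
Directrix is the vertical line x = h − p = 12 − (15/2) = 9/2.

x = 9/2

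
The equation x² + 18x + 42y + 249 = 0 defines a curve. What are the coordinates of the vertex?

(-9, -4)

Only x is squared. Complete the square in x: (x + 9)² = -42(y + 4).
Vertex (-9, -4); 4p = -42 so p = -21/2. Opens down.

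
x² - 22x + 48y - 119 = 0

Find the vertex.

(11, 5)

Only x is squared. Complete the square in x: (x - 11)² = -48(y - 5).
Vertex (11, 5); 4p = -48 so p = -12. Opens down.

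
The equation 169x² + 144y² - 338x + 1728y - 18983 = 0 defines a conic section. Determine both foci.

Group: 169(x² - 2x) + 144(y² + 12y) = 18983
169(x - 1)² + 144(y + 6)² = 18983 + 169 + 5184 = 24336
Dividing both sides by 24336: (x - 1)²/144 + (y + 6)²/169 = 1
Ellipse, center (1, -6), major axis vertical; a² = 169, b² = 144.
c² = a² - b² = 169 - 144 = 25, so c = 5.
Foci lie on the vertical axis through the center: (h, k ± c).

(1, -11) and (1, -1)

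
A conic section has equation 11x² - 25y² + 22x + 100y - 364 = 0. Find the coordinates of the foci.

Group the x- and y-terms: 11(x² + 2x) -25(y² - 4y) = 364
Completing the square gives 11(x + 1)² -25(y - 2)² = 364 + 11 - 100 = 275.
Divide through by 275 to get (x + 1)²/25 - (y - 2)²/11 = 1.
Hyperbola, center (-1, 2), transverse axis horizontal; a² = 25, b² = 11.
c² = a² + b² = 25 + 11 = 36, so c = 6.
Foci lie on the horizontal axis through the center: (h ± c, k).

(-7, 2) and (5, 2)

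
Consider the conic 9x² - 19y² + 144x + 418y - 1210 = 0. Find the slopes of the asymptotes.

3√19/19 and -3√19/19

Collect terms: 9(x² + 16x) -19(y² - 22y) = 1210
Complete the square: 9(x + 8)² -19(y - 11)² = 1210 + 576 - 2299 = -513
Dividing both sides by -513: (y - 11)²/27 - (x + 8)²/57 = 1
Hyperbola, center (-8, 11), transverse axis vertical; a² = 27, b² = 57.
For a vertical hyperbola the asymptotes have slope ±a/b.
Here that is ±3√3/√57 = ±3√19/19.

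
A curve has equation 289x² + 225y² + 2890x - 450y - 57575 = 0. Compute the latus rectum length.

450/17

289(x² + 10x) + 225(y² - 2y) = 57575
Complete the square in x and y: 289(x + 5)² + 225(y - 1)² = 57575 + 7225 + 225 = 65025
Dividing both sides by 65025: (x + 5)²/225 + (y - 1)²/289 = 1
Ellipse, center (-5, 1), major axis vertical; a² = 289, b² = 225.
Latus rectum length = 2b²/a = 2·225/17 = 450/17.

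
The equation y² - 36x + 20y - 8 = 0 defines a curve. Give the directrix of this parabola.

Only y is squared. Complete the square in y: (y + 10)² = 36(x + 3).
Vertex (-3, -10); 4p = 36 so p = 9. Opens right.
Directrix is the vertical line x = h − p = -3 − (9) = -12.

x = -12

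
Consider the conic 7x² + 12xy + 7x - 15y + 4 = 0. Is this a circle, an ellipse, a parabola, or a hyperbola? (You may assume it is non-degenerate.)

A = 7, B = 12, C = 0.
Discriminant B² − 4AC = 12² − 4·7·0 = 144.
B² − 4AC > 0 ⇒ hyperbola.

hyperbola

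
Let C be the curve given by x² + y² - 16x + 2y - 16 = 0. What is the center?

Collect terms: (x² - 16x) + (y² + 2y) = 16
Complete the square: (x - 8)² + (y + 1)² = 16 + 64 + 1 = 81
So (x - 8)² + (y + 1)² = 81.
Circle centered at (8, -1) with r² = 81.

(8, -1)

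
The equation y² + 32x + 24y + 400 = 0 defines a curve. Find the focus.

(-16, -12)

Only y is squared. Complete the square in y: (y + 12)² = -32(x + 8).
Vertex (-8, -12); 4p = -32 so p = -8. Opens left.
Focus is p units from the vertex along the axis: (h + p, k).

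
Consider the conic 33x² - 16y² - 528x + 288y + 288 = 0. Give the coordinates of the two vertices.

(4, 9) and (12, 9)

33(x² - 16x) -16(y² - 18y) = -288
Completing the square gives 33(x - 8)² -16(y - 9)² = -288 + 2112 - 1296 = 528.
Divide through by 528 to get (x - 8)²/16 - (y - 9)²/33 = 1.
Hyperbola, center (8, 9), transverse axis horizontal; a² = 16, b² = 33.
a = 4. Vertices at (h ± a, k).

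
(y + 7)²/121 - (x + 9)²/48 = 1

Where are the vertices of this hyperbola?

(-9, -18) and (-9, 4)

Center (-9, -7). The positive term is the y-term, so the transverse axis is vertical; a² = 121, b² = 48.
a = 11. Vertices at (h, k ± a).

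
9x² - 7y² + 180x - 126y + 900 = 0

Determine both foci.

Rearranging, 9(x² + 20x) -7(y² + 18y) = -900.
Complete the square: 9(x + 10)² -7(y + 9)² = -900 + 900 - 567 = -567
Divide through by -567 to get (y + 9)²/81 - (x + 10)²/63 = 1.
Hyperbola, center (-10, -9), transverse axis vertical; a² = 81, b² = 63.
c² = a² + b² = 81 + 63 = 144, so c = 12.
Foci lie on the vertical axis through the center: (h, k ± c).

(-10, -21) and (-10, 3)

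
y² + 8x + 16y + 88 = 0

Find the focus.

Only y is squared. Complete the square in y: (y + 8)² = -8(x + 3).
Vertex (-3, -8); 4p = -8 so p = -2. Opens left.
Focus is p units from the vertex along the axis: (h + p, k).

(-5, -8)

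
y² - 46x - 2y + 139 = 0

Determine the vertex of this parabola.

Only y is squared. Complete the square in y: (y - 1)² = 46(x - 3).
Vertex (3, 1); 4p = 46 so p = 23/2. Opens right.

(3, 1)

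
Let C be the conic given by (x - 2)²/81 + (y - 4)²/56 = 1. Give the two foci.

(-3, 4) and (7, 4)

Center (2, 4). The larger denominator 81 sits under the x-term, so the major axis is horizontal; a² = 81, b² = 56.
c² = a² - b² = 81 - 56 = 25, so c = 5.
Foci lie on the horizontal axis through the center: (h ± c, k).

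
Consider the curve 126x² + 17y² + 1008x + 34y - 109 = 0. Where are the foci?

(-4, -1 - √109) and (-4, -1 + √109)

126(x² + 8x) + 17(y² + 2y) = 109
Complete the square: 126(x + 4)² + 17(y + 1)² = 109 + 2016 + 17 = 2142
Divide by 2142: (x + 4)²/17 + (y + 1)²/126 = 1
Ellipse, center (-4, -1), major axis vertical; a² = 126, b² = 17.
c² = a² - b² = 126 - 17 = 109, so c = √109.
Foci lie on the vertical axis through the center: (h, k ± c).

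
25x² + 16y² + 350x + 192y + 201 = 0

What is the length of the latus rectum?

Group the x- and y-terms: 25(x² + 14x) + 16(y² + 12y) = -201
25(x + 7)² + 16(y + 6)² = -201 + 1225 + 576 = 1600
Dividing both sides by 1600: (x + 7)²/64 + (y + 6)²/100 = 1
Ellipse, center (-7, -6), major axis vertical; a² = 100, b² = 64.
Latus rectum length = 2b²/a = 2·64/10 = 64/5.

64/5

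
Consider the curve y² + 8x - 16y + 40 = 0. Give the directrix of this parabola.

Only y is squared. Complete the square in y: (y - 8)² = -8(x - 3).
Vertex (3, 8); 4p = -8 so p = -2. Opens left.
Directrix is the vertical line x = h − p = 3 − (-2) = 5.

x = 5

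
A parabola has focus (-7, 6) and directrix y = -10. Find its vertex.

(-7, -2)

The vertex is the midpoint between the focus and the directrix along the axis of symmetry.
Axis is vertical (directrix is horizontal). Vertex y-coordinate = (6 + (-10))/2 = -2; x-coordinate = -7.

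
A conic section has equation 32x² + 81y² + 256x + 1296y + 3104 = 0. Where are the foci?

Rearranging, 32(x² + 8x) + 81(y² + 16y) = -3104.
Completing the square gives 32(x + 4)² + 81(y + 8)² = -3104 + 512 + 5184 = 2592.
Divide through by 2592 to get (x + 4)²/81 + (y + 8)²/32 = 1.
Ellipse, center (-4, -8), major axis horizontal; a² = 81, b² = 32.
c² = a² - b² = 81 - 32 = 49, so c = 7.
Foci lie on the horizontal axis through the center: (h ± c, k).

(-11, -8) and (3, -8)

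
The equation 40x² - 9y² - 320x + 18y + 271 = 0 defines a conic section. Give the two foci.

Rearranging, 40(x² - 8x) -9(y² - 2y) = -271.
40(x - 4)² -9(y - 1)² = -271 + 640 - 9 = 360
Dividing both sides by 360: (x - 4)²/9 - (y - 1)²/40 = 1
Hyperbola, center (4, 1), transverse axis horizontal; a² = 9, b² = 40.
c² = a² + b² = 9 + 40 = 49, so c = 7.
Foci lie on the horizontal axis through the center: (h ± c, k).

(-3, 1) and (11, 1)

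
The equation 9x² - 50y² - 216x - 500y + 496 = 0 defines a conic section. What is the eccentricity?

e = √59/3

Collect terms: 9(x² - 24x) -50(y² + 10y) = -496
Complete the square in x and y: 9(x - 12)² -50(y + 5)² = -496 + 1296 - 1250 = -450
Divide through by -450 to get (y + 5)²/9 - (x - 12)²/50 = 1.
Hyperbola, center (12, -5), transverse axis vertical; a² = 9, b² = 50.
c² = a² + b² = 59, so c = √59.
e = c/a = √59/3.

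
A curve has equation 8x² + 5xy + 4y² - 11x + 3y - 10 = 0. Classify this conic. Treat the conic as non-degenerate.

ellipse

A = 8, B = 5, C = 4.
Discriminant B² − 4AC = 5² − 4·8·4 = -103.
B² − 4AC < 0 ⇒ ellipse.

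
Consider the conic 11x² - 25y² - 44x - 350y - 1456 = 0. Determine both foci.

(-4, -7) and (8, -7)

Rearranging, 11(x² - 4x) -25(y² + 14y) = 1456.
11(x - 2)² -25(y + 7)² = 1456 + 44 - 1225 = 275
Divide by 275: (x - 2)²/25 - (y + 7)²/11 = 1
Hyperbola, center (2, -7), transverse axis horizontal; a² = 25, b² = 11.
c² = a² + b² = 25 + 11 = 36, so c = 6.
Foci lie on the horizontal axis through the center: (h ± c, k).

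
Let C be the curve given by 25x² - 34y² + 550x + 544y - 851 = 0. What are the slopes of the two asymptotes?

Collect terms: 25(x² + 22x) -34(y² - 16y) = 851
Completing the square gives 25(x + 11)² -34(y - 8)² = 851 + 3025 - 2176 = 1700.
Divide by 1700: (x + 11)²/68 - (y - 8)²/50 = 1
Hyperbola, center (-11, 8), transverse axis horizontal; a² = 68, b² = 50.
For a horizontal hyperbola the asymptotes have slope ±b/a.
Here that is ±5√2/2√17 = ±5√34/34.

5√34/34 and -5√34/34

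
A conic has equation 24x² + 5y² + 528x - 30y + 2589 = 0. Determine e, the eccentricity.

Collect terms: 24(x² + 22x) + 5(y² - 6y) = -2589
Complete the square in x and y: 24(x + 11)² + 5(y - 3)² = -2589 + 2904 + 45 = 360
Divide through by 360 to get (x + 11)²/15 + (y - 3)²/72 = 1.
Ellipse, center (-11, 3), major axis vertical; a² = 72, b² = 15.
c² = a² - b² = 57, so c = √57.
e = c/a = √57/6√2 = √114/12.

e = √114/12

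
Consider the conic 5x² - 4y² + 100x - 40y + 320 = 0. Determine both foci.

(-16, -5) and (-4, -5)

5(x² + 20x) -4(y² + 10y) = -320
Completing the square gives 5(x + 10)² -4(y + 5)² = -320 + 500 - 100 = 80.
Dividing both sides by 80: (x + 10)²/16 - (y + 5)²/20 = 1
Hyperbola, center (-10, -5), transverse axis horizontal; a² = 16, b² = 20.
c² = a² + b² = 16 + 20 = 36, so c = 6.
Foci lie on the horizontal axis through the center: (h ± c, k).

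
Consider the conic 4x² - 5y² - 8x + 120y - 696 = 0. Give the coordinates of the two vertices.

Group: 4(x² - 2x) -5(y² - 24y) = 696
Completing the square gives 4(x - 1)² -5(y - 12)² = 696 + 4 - 720 = -20.
Divide through by -20 to get (y - 12)²/4 - (x - 1)²/5 = 1.
Hyperbola, center (1, 12), transverse axis vertical; a² = 4, b² = 5.
a = 2. Vertices at (h, k ± a).

(1, 10) and (1, 14)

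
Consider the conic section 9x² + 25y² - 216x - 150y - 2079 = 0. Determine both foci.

9(x² - 24x) + 25(y² - 6y) = 2079
Complete the square: 9(x - 12)² + 25(y - 3)² = 2079 + 1296 + 225 = 3600
Divide through by 3600 to get (x - 12)²/400 + (y - 3)²/144 = 1.
Ellipse, center (12, 3), major axis horizontal; a² = 400, b² = 144.
c² = a² - b² = 400 - 144 = 256, so c = 16.
Foci lie on the horizontal axis through the center: (h ± c, k).

(-4, 3) and (28, 3)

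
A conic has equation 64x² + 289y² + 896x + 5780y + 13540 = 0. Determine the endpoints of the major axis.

Group: 64(x² + 14x) + 289(y² + 20y) = -13540
64(x + 7)² + 289(y + 10)² = -13540 + 3136 + 28900 = 18496
Divide through by 18496 to get (x + 7)²/289 + (y + 10)²/64 = 1.
Ellipse, center (-7, -10), major axis horizontal; a² = 289, b² = 64.
a = 17. Vertices at (h ± a, k).

(-24, -10) and (10, -10)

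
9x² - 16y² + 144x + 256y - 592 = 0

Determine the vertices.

(-12, 8) and (-4, 8)

Group: 9(x² + 16x) -16(y² - 16y) = 592
Completing the square gives 9(x + 8)² -16(y - 8)² = 592 + 576 - 1024 = 144.
Divide through by 144 to get (x + 8)²/16 - (y - 8)²/9 = 1.
Hyperbola, center (-8, 8), transverse axis horizontal; a² = 16, b² = 9.
a = 4. Vertices at (h ± a, k).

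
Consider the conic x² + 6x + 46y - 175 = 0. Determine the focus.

(-3, -15/2)

Only x is squared. Complete the square in x: (x + 3)² = -46(y - 4).
Vertex (-3, 4); 4p = -46 so p = -23/2. Opens down.
Focus is p units from the vertex along the axis: (h, k + p).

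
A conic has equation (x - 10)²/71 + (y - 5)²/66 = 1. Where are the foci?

Center (10, 5). The larger denominator 71 sits under the x-term, so the major axis is horizontal; a² = 71, b² = 66.
c² = a² - b² = 71 - 66 = 5, so c = √5.
Foci lie on the horizontal axis through the center: (h ± c, k).

(10 - √5, 5) and (10 + √5, 5)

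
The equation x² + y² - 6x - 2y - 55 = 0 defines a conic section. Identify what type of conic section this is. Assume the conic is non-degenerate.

No xy term. Coefficients of x² and y² are A = 1, C = 1.
A = C (same sign) ⇒ circle.

circle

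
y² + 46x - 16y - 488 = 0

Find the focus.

Only y is squared. Complete the square in y: (y - 8)² = -46(x - 12).
Vertex (12, 8); 4p = -46 so p = -23/2. Opens left.
Focus is p units from the vertex along the axis: (h + p, k).

(1/2, 8)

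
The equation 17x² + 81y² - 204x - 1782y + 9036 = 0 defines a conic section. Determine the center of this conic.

Collect terms: 17(x² - 12x) + 81(y² - 22y) = -9036
Complete the square: 17(x - 6)² + 81(y - 11)² = -9036 + 612 + 9801 = 1377
Divide through by 1377 to get (x - 6)²/81 + (y - 11)²/17 = 1.
Ellipse with center (6, 11).

(6, 11)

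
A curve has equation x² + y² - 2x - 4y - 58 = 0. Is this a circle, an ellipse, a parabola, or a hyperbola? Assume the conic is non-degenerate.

circle

No xy term. Coefficients of x² and y² are A = 1, C = 1.
A = C (same sign) ⇒ circle.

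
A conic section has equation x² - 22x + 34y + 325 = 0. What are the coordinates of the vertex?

(11, -6)

Only x is squared. Complete the square in x: (x - 11)² = -34(y + 6).
Vertex (11, -6); 4p = -34 so p = -17/2. Opens down.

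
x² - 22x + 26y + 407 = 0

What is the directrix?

y = -9/2

Only x is squared. Complete the square in x: (x - 11)² = -26(y + 11).
Vertex (11, -11); 4p = -26 so p = -13/2. Opens down.
Directrix is the horizontal line y = k − p = -11 − (-13/2) = -9/2.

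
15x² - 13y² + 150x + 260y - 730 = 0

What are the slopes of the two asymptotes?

√195/13 and -√195/13

Collect terms: 15(x² + 10x) -13(y² - 20y) = 730
Completing the square gives 15(x + 5)² -13(y - 10)² = 730 + 375 - 1300 = -195.
Dividing both sides by -195: (y - 10)²/15 - (x + 5)²/13 = 1
Hyperbola, center (-5, 10), transverse axis vertical; a² = 15, b² = 13.
For a vertical hyperbola the asymptotes have slope ±a/b.
Here that is ±√15/√13 = ±√195/13.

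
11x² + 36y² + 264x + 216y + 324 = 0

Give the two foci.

(-22, -3) and (-2, -3)

Collect terms: 11(x² + 24x) + 36(y² + 6y) = -324
Complete the square in x and y: 11(x + 12)² + 36(y + 3)² = -324 + 1584 + 324 = 1584
Divide by 1584: (x + 12)²/144 + (y + 3)²/44 = 1
Ellipse, center (-12, -3), major axis horizontal; a² = 144, b² = 44.
c² = a² - b² = 144 - 44 = 100, so c = 10.
Foci lie on the horizontal axis through the center: (h ± c, k).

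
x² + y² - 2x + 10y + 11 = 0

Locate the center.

Collect terms: (x² - 2x) + (y² + 10y) = -11
Completing the square gives (x - 1)² + (y + 5)² = -11 + 1 + 25 = 15.
So (x - 1)² + (y + 5)² = 15.
Circle centered at (1, -5) with r² = 15.

(1, -5)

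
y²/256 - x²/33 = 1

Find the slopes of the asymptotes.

Center (0, 0). The positive term is the y-term, so the transverse axis is vertical; a² = 256, b² = 33.
For a vertical hyperbola the asymptotes have slope ±a/b.
Here that is ±16/√33 = ±16√33/33.

16√33/33 and -16√33/33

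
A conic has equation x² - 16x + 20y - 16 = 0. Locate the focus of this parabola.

(8, -1)

Only x is squared. Complete the square in x: (x - 8)² = -20(y - 4).
Vertex (8, 4); 4p = -20 so p = -5. Opens down.
Focus is p units from the vertex along the axis: (h, k + p).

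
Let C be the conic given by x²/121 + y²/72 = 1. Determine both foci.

(-7, 0) and (7, 0)

Center (0, 0). The larger denominator 121 sits under the x-term, so the major axis is horizontal; a² = 121, b² = 72.
c² = a² - b² = 121 - 72 = 49, so c = 7.
Foci lie on the horizontal axis through the center: (h ± c, k).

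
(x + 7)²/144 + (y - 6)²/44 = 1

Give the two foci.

Center (-7, 6). The larger denominator 144 sits under the x-term, so the major axis is horizontal; a² = 144, b² = 44.
c² = a² - b² = 144 - 44 = 100, so c = 10.
Foci lie on the horizontal axis through the center: (h ± c, k).

(-17, 6) and (3, 6)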